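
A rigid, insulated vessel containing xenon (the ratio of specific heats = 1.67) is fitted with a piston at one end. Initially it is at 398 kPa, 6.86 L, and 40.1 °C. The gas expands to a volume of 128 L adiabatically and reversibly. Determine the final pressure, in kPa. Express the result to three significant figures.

Since PV^γ is constant along a reversible adiabat, P₂ = P₁ (V₁/V₂)^γ.
P₂ = 398 × (6.86/128)^(1.67) = 3.003 kPa.

P₂ ≈ 3.00 kPa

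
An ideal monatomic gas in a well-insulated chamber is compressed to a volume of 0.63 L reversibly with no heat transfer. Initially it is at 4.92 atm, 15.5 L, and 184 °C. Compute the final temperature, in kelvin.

T₂ ≈ 3870 K

Adiabatic: T₁V₁^(γ−1) = T₂V₂^(γ−1) ⇒ T₂ = T₁ (V₁/V₂)^(γ−1).
γ = 5/3 for a monatomic ideal gas.
T₁ = 184 °C = 457.1 K.
T₂ = 457.1 × (15.5/0.63)^(2/3) = 3867 K.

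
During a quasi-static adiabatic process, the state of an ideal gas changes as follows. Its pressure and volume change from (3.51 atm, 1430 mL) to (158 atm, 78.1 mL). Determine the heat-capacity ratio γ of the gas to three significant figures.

γ ≈ 1.31

PV^γ = const ⇒ γ = ln(P₂/P₁) / ln(V₁/V₂).
γ = ln(158/3.51) / ln(1430/78.1) = 1.309.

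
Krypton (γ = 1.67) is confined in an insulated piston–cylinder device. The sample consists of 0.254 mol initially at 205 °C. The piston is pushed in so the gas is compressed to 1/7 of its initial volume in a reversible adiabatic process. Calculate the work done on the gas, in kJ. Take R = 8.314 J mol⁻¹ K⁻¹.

For a reversible adiabat TV^(γ−1) is constant, so T₂ = T₁ (V₁/V₂)^(γ−1).
T₁ = 205 °C = 478.1 K.
T₂ = 478.1 × 7^(0.67) = 1761 K.
Q = 0, so ΔU = W_on_gas = nCᵥΔT with Cᵥ = R/(γ−1) = 12.41 J/(mol·K).
ΔU = 0.254 × 12.41 × (1761 − 478.1) = 4044 J.

W ≈ 4.04 kJ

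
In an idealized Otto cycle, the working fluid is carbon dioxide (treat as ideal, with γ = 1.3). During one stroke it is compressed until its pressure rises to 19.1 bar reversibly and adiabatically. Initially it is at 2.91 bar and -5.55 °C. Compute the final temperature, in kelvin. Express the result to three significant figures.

Adiabatic: T₂/T₁ = (P₂/P₁)^((γ−1)/γ).
T₁ = -5.55 °C = 267.6 K.
T₂ = 267.6 × (19.1/2.91)^(0.231) = 413.1 K.

T₂ ≈ 413 K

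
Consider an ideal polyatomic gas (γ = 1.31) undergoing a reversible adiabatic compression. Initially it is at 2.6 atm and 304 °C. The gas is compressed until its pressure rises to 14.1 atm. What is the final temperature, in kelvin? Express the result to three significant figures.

T₂ ≈ 861 K

Along an adiabat T P^((1−γ)/γ) is constant, so T₂ = T₁ (P₂/P₁)^((γ−1)/γ).
T₁ = 304 °C = 577.1 K.
T₂ = 577.1 × (14.1/2.6)^(0.237) = 861.1 K.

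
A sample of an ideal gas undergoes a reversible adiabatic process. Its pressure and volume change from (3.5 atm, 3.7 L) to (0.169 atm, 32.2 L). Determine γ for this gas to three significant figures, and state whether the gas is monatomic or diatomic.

PV^γ = const ⇒ γ = ln(P₂/P₁) / ln(V₁/V₂).
γ = ln(0.169/3.5) / ln(3.7/32.2) = 1.401.
γ ≈ 1.40 is close to 7/5, so the gas is diatomic.

γ ≈ 1.40; diatomic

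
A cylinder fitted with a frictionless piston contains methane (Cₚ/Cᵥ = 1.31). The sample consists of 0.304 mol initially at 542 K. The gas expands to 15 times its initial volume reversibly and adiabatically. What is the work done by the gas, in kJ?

For a reversible adiabat TV^(γ−1) is constant, so T₂ = T₁ (V₁/V₂)^(γ−1).
T₂ = 542 × (1/15)^(0.31) = 234.1 K.
Q = 0, so ΔU = W_on_gas = nCᵥΔT with Cᵥ = R/(γ−1) = 26.82 J/(mol·K).
ΔU = 0.304 × 26.82 × (234.1 − 542) = -2510 J.
Work done by the gas = −ΔU = 2510 J.

W ≈ 2.51 kJ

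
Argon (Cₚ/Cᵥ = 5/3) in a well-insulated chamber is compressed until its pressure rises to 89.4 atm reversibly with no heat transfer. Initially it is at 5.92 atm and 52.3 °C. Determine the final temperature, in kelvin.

Along an adiabat T P^((1−γ)/γ) is constant, so T₂ = T₁ (P₂/P₁)^((γ−1)/γ).
T₁ = 52.3 °C = 325.4 K.
T₂ = 325.4 × (89.4/5.92)^(2/5) = 964 K.

T₂ ≈ 964 K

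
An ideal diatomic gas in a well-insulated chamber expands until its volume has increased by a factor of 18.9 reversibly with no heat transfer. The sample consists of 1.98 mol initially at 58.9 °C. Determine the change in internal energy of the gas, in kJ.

For a reversible adiabat TV^(γ−1) is constant, so T₂ = T₁ (V₁/V₂)^(γ−1).
γ = 7/5 for a diatomic ideal gas, so γ−1 = 2/5.
T₁ = 58.9 °C = 332 K.
T₂ = 332 × (1/18.9)^(2/5) = 102.5 K.
Q = 0, so ΔU = W_on_gas = nCᵥΔT with Cᵥ = R/(γ−1) = 20.79 J/(mol·K).
ΔU = 1.98 × 20.79 × (102.5 − 332) = -9448 J.

ΔU ≈ -9.45 kJ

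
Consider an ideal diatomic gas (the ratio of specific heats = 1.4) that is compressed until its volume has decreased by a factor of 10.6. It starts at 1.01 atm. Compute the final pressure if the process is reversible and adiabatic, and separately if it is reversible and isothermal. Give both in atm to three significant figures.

adiabatic: 27.5 atm; isothermal: 10.7 atm

Isothermal: P₂ = P₁(V₁/V₂) = 1.01×10.6 = 10.71 atm.
Adiabatic: P₂ = P₁(V₁/V₂)^γ = 1.01×10.6^(1.4) = 27.53 atm.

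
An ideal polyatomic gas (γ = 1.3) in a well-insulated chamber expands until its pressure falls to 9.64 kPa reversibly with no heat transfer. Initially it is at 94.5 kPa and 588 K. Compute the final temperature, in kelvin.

T₂ ≈ 347 K

Adiabatic: T₂/T₁ = (P₂/P₁)^((γ−1)/γ).
T₂ = 588 × (9.64/94.5)^(0.231) = 347.2 K.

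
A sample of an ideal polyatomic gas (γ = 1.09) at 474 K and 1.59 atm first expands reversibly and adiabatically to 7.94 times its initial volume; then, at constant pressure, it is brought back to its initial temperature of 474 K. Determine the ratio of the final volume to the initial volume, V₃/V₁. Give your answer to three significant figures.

Adiabatic step: V₂/V₁ = 7.94; T₂ = T₁·(1/7.94)^(0.09) = 393.4 K.
Isobaric step: V₃/V₂ = T₃/T₂ = 474/393.4.
V₃/V₁ = (V₂/V₁)(V₃/V₂) = 7.94 × (474/393.4) = 9.568.

V₃/V₁ ≈ 9.57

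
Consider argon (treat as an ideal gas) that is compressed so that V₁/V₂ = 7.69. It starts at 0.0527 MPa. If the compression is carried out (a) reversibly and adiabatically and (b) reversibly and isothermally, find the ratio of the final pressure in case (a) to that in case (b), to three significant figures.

P_adiabatic / P_isothermal ≈ 3.90

For a monatomic ideal gas γ = 5/3.
Isothermal: P_b = P₁(V₁/V₂) = 0.0527×7.69.
Adiabatic: P_a = P₁(V₁/V₂)^γ = 0.0527×7.69^(5/3).
P_a/P_b = (V₁/V₂)^(γ−1) = 7.69^(2/3) = 3.896.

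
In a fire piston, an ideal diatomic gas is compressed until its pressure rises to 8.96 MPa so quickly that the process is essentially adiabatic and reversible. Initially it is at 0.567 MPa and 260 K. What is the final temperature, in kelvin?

T₂ ≈ 572 K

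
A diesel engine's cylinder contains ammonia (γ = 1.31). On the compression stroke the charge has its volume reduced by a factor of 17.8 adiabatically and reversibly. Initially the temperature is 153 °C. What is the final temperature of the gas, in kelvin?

T₂ ≈ 1040 K

Adiabatic: T₁V₁^(γ−1) = T₂V₂^(γ−1) ⇒ T₂ = T₁ (V₁/V₂)^(γ−1).
T₁ = 153 °C = 426.1 K.
T₂ = 426.1 × 17.8^(0.31) = 1040 K.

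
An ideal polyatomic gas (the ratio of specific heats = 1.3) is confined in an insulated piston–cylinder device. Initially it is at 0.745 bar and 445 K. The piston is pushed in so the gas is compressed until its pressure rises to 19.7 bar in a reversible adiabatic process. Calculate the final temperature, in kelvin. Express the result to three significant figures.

T₂ ≈ 948 K

Adiabatic: T₂/T₁ = (P₂/P₁)^((γ−1)/γ).
T₂ = 445 × (19.7/0.745)^(0.231) = 947.5 K.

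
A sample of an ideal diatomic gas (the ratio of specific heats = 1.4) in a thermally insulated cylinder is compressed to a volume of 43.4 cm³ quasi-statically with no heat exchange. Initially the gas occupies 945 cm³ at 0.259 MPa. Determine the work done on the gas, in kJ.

P₂ = P₁(V₁/V₂)^γ = 0.259×(945/43.4)^(1.4) = 19.34 MPa.
For a reversible adiabat, W_by_gas = (P₁V₁ − P₂V₂)/(γ−1).
W_by = (259000×0.000945 − 1.934×10^7×4.34×10^-5) / (0.4) = -1486 J.
W_on_gas = −W_by = 1486 J.

W ≈ 1.49 kJ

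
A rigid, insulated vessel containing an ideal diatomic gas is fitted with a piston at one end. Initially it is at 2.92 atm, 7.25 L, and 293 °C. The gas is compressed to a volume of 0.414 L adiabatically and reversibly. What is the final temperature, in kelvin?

Adiabatic: T₁V₁^(γ−1) = T₂V₂^(γ−1) ⇒ T₂ = T₁ (V₁/V₂)^(γ−1).
γ = 7/5 for a diatomic ideal gas.
T₁ = 293 °C = 566.1 K.
T₂ = 566.1 × (7.25/0.414)^(2/5) = 1779 K.

T₂ ≈ 1780 K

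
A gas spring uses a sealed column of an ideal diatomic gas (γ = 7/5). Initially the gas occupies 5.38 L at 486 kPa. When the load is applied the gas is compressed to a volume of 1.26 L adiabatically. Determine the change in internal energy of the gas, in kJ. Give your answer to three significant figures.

P₂ = P₁(V₁/V₂)^γ = 486×(5.38/1.26)^(7/5) = 3709 kPa.
For a reversible adiabat, W_by_gas = (P₁V₁ − P₂V₂)/(γ−1).
W_by = (486000×0.00538 − 3.709×10^6×0.00126) / (2/5) = -5145 J.
Q = 0 ⇒ ΔU = −W_by = 5145 J.

ΔU ≈ 5.15 kJ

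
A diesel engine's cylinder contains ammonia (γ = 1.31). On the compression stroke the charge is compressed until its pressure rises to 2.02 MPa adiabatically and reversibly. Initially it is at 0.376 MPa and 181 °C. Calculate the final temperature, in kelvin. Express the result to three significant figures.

T₂ ≈ 676 K

Along an adiabat T P^((1−γ)/γ) is constant, so T₂ = T₁ (P₂/P₁)^((γ−1)/γ).
T₁ = 181 °C = 454.1 K.
T₂ = 454.1 × (2.02/0.376)^(0.237) = 676.1 K.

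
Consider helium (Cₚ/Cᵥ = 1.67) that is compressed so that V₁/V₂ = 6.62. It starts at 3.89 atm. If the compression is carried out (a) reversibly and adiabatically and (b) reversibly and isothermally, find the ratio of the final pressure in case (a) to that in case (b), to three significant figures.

P_adiabatic / P_isothermal ≈ 3.55

Isothermal: P_b = P₁(V₁/V₂) = 3.89×6.62.
Adiabatic: P_a = P₁(V₁/V₂)^γ = 3.89×6.62^(1.67).
P_a/P_b = (V₁/V₂)^(γ−1) = 6.62^(0.67) = 3.548.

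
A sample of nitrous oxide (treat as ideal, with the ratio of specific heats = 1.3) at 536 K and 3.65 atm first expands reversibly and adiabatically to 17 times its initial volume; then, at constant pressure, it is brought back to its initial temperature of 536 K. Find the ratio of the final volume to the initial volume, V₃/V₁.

V₃/V₁ ≈ 39.8

Adiabatic step: V₂/V₁ = 17; T₂ = T₁·(1/17)^(0.3) = 229.1 K.
Isobaric step: V₃/V₂ = T₃/T₂ = 536/229.1.
V₃/V₁ = (V₂/V₁)(V₃/V₂) = 17 × (536/229.1) = 39.77.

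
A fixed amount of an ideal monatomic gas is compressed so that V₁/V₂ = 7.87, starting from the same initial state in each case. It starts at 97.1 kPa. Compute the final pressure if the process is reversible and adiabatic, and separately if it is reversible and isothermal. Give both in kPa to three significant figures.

For a monatomic ideal gas γ = 5/3.
Isothermal: P₂ = P₁(V₁/V₂) = 97.1×7.87 = 764.2 kPa.
Adiabatic: P₂ = P₁(V₁/V₂)^γ = 97.1×7.87^(5/3) = 3024 kPa.

adiabatic: 3020 kPa; isothermal: 764 kPa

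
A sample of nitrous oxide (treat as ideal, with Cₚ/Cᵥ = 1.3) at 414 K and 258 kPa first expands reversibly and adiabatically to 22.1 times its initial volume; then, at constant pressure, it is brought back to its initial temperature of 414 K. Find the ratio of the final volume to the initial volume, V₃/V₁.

V₃/V₁ ≈ 55.9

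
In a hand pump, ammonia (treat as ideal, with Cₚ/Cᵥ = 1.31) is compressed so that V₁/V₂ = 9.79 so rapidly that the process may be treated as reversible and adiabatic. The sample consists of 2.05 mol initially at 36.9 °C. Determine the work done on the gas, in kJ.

W ≈ 17.5 kJ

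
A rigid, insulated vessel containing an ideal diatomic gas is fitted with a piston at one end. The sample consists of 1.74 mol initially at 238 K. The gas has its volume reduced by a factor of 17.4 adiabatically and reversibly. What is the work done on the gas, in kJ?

For a reversible adiabat TV^(γ−1) is constant, so T₂ = T₁ (V₁/V₂)^(γ−1).
γ = 7/5 for a diatomic ideal gas, so γ−1 = 2/5.
T₂ = 238 × 17.4^(2/5) = 746.1 K.
Q = 0, so ΔU = W_on_gas = nCᵥΔT with Cᵥ = R/(γ−1) = 20.79 J/(mol·K).
ΔU = 1.74 × 20.79 × (746.1 − 238) = 18380 J.

W ≈ 18.4 kJ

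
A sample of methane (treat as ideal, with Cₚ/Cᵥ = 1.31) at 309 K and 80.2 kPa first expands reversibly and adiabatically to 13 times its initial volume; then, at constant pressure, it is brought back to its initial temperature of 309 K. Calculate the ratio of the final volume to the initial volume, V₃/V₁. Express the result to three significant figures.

V₃/V₁ ≈ 28.8

Adiabatic step: V₂/V₁ = 13; T₂ = T₁·(1/13)^(0.31) = 139.5 K.
Isobaric step: V₃/V₂ = T₃/T₂ = 309/139.5.
V₃/V₁ = (V₂/V₁)(V₃/V₂) = 13 × (309/139.5) = 28.79.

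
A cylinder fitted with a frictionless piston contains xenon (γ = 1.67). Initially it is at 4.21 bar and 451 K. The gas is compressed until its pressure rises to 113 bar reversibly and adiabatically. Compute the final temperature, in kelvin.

T₂ ≈ 1690 K

Adiabatic: T₂/T₁ = (P₂/P₁)^((γ−1)/γ).
T₂ = 451 × (113/4.21)^(0.401) = 1688 K.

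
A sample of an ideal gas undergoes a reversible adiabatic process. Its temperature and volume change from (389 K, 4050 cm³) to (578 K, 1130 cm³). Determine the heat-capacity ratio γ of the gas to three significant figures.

γ ≈ 1.31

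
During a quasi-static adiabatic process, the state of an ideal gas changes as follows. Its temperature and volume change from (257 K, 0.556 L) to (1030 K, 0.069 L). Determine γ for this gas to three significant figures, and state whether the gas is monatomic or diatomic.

TV^(γ−1) = const ⇒ γ − 1 = ln(T₂/T₁) / ln(V₁/V₂).
γ = 1 + ln(1030/257) / ln(0.556/0.069) = 1.665.
γ ≈ 1.67 is close to 5/3, so the gas is monatomic.

γ ≈ 1.67; monatomic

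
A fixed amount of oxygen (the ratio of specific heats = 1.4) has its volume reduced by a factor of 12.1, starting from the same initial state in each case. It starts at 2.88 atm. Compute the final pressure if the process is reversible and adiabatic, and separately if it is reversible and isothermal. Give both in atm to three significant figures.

Isothermal: P₂ = P₁(V₁/V₂) = 2.88×12.1 = 34.85 atm.
Adiabatic: P₂ = P₁(V₁/V₂)^γ = 2.88×12.1^(1.4) = 94.47 atm.

adiabatic: 94.5 atm; isothermal: 34.8 atm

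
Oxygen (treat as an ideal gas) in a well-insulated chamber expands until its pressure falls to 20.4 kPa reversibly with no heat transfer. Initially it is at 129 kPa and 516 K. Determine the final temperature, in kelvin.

T₂ ≈ 305 K

Along an adiabat T P^((1−γ)/γ) is constant, so T₂ = T₁ (P₂/P₁)^((γ−1)/γ).
For a diatomic ideal gas γ = 7/5, so (γ−1)/γ = 2/7.
T₂ = 516 × (20.4/129)^(2/7) = 304.7 K.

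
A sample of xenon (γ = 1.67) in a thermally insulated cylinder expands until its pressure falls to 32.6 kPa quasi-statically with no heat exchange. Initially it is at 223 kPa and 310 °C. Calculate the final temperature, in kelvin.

Along an adiabat T P^((1−γ)/γ) is constant, so T₂ = T₁ (P₂/P₁)^((γ−1)/γ).
T₁ = 310 °C = 583.1 K.
T₂ = 583.1 × (32.6/223)^(0.401) = 269.6 K.

T₂ ≈ 270 K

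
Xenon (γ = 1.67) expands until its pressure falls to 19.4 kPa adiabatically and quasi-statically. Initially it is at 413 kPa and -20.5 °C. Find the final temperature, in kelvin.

Adiabatic: T₂/T₁ = (P₂/P₁)^((γ−1)/γ).
T₁ = -20.5 °C = 252.6 K.
T₂ = 252.6 × (19.4/413)^(0.401) = 74.07 K.

T₂ ≈ 74.1 K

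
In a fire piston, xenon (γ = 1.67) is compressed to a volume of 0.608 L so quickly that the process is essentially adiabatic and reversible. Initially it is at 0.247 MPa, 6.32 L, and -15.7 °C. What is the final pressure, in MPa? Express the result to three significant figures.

Adiabatic: P₁V₁^γ = P₂V₂^γ ⇒ P₂ = P₁ (V₁/V₂)^γ.
P₂ = 0.247 × (6.32/0.608)^(1.67) = 12.32 MPa.

P₂ ≈ 12.3 MPa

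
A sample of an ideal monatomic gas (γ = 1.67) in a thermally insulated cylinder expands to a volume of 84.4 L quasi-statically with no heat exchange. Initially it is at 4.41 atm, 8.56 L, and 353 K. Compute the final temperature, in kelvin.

T₂ ≈ 76.2 K

Adiabatic: T₁V₁^(γ−1) = T₂V₂^(γ−1) ⇒ T₂ = T₁ (V₁/V₂)^(γ−1).
T₂ = 353 × (8.56/84.4)^(0.67) = 76.19 K.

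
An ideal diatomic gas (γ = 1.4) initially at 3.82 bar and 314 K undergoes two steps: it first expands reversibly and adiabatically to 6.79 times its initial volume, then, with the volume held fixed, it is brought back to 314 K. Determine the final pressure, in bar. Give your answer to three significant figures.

P₃ ≈ 0.563 bar

Adiabatic step (PV^γ = const): P₂ = 3.82×(1/6.79)^(1.4) = 0.2615 bar; T₂ = 314×(1/6.79)^(0.4) = 145.9 K.
Isochoric: P₃ = P₂(T₃/T₂) = 0.2615 × (314/145.9) = 0.5626 bar.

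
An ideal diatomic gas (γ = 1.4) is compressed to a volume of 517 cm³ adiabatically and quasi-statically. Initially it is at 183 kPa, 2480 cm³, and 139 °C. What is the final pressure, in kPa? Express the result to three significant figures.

P₂ ≈ 1640 kPa

Since PV^γ is constant along a reversible adiabat, P₂ = P₁ (V₁/V₂)^γ.
P₂ = 183 × (2480/517)^(1.4) = 1644 kPa.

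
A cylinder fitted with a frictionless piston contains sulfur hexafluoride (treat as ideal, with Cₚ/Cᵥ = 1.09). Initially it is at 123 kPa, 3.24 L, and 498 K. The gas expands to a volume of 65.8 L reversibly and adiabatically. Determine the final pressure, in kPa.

Since PV^γ is constant along a reversible adiabat, P₂ = P₁ (V₁/V₂)^γ.
P₂ = 123 × (3.24/65.8)^(1.09) = 4.619 kPa.

P₂ ≈ 4.62 kPa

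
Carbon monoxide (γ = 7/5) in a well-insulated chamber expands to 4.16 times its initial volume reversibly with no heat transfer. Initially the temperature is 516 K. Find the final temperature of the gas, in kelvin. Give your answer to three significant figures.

T₂ ≈ 292 K

For a reversible adiabat TV^(γ−1) is constant, so T₂ = T₁ (V₁/V₂)^(γ−1).
T₂ = 516 × (1/4.16)^(2/5) = 291.8 K.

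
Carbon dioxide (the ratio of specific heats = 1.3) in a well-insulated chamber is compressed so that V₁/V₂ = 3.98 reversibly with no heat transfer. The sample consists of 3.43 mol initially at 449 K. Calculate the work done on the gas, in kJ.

W ≈ 21.9 kJ

For a reversible adiabat TV^(γ−1) is constant, so T₂ = T₁ (V₁/V₂)^(γ−1).
T₂ = 449 × 3.98^(0.3) = 679.5 K.
Q = 0, so ΔU = W_on_gas = nCᵥΔT with Cᵥ = R/(γ−1) = 27.71 J/(mol·K).
ΔU = 3.43 × 27.71 × (679.5 − 449) = 21910 J.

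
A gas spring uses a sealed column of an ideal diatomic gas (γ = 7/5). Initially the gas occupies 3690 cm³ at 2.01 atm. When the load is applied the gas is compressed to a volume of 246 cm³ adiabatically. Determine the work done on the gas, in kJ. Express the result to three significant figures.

P₂ = P₁(V₁/V₂)^γ = 2.01×(3690/246)^(7/5) = 89.07 atm.
For a reversible adiabat, W_by_gas = (P₁V₁ − P₂V₂)/(γ−1).
W_by = (203700×0.00369 − 9.025×10^6×0.000246) / (2/5) = -3671 J.
W_on_gas = −W_by = 3671 J.

W ≈ 3.67 kJ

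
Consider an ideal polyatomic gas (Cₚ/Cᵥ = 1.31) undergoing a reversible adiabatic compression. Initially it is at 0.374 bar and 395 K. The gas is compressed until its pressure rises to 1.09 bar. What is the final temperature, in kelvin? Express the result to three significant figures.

T₂ ≈ 509 K

Adiabatic: T₂/T₁ = (P₂/P₁)^((γ−1)/γ).
T₂ = 395 × (1.09/0.374)^(0.237) = 508.8 K.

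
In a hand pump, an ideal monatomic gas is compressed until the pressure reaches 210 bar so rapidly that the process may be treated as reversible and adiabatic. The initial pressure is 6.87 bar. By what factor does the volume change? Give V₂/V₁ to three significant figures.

V₂/V₁ ≈ 0.128

From PV^γ = const, V₂/V₁ = (P₁/P₂)^(1/γ).
For a monatomic ideal gas γ = 5/3.
V₂/V₁ = (6.87/210)^(3/5) = 0.1285.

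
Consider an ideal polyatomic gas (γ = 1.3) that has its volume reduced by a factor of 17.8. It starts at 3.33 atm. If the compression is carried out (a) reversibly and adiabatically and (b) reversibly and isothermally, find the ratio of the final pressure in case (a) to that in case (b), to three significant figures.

Isothermal: P_b = P₁(V₁/V₂) = 3.33×17.8.
Adiabatic: P_a = P₁(V₁/V₂)^γ = 3.33×17.8^(1.3).
P_a/P_b = (V₁/V₂)^(γ−1) = 17.8^(0.3) = 2.372.

P_adiabatic / P_isothermal ≈ 2.37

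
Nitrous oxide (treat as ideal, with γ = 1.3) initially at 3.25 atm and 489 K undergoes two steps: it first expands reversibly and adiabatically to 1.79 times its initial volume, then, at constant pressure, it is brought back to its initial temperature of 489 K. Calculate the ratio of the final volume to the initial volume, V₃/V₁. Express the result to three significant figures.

V₃/V₁ ≈ 2.13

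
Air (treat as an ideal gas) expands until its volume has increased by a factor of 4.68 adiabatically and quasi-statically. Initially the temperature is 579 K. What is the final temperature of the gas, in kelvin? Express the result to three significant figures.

T₂ ≈ 312 K

Adiabatic: T₁V₁^(γ−1) = T₂V₂^(γ−1) ⇒ T₂ = T₁ (V₁/V₂)^(γ−1).
For a diatomic ideal gas γ = 7/5, so γ−1 = 2/5.
T₂ = 579 × (1/4.68)^(2/5) = 312.3 K.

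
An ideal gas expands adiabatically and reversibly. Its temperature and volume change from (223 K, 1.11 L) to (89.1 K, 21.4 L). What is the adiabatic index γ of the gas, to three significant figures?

γ ≈ 1.31

TV^(γ−1) = const ⇒ γ − 1 = ln(T₂/T₁) / ln(V₁/V₂).
γ = 1 + ln(89.1/223) / ln(1.11/21.4) = 1.31.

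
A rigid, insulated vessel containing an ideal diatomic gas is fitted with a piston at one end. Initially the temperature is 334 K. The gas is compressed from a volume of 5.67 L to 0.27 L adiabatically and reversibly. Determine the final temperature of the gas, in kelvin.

T₂ ≈ 1130 K

For a reversible adiabat TV^(γ−1) is constant, so T₂ = T₁ (V₁/V₂)^(γ−1).
For a diatomic ideal gas γ = 7/5, so γ−1 = 2/5.
T₂ = 334 × (5.67/0.27)^(2/5) = 1129 K.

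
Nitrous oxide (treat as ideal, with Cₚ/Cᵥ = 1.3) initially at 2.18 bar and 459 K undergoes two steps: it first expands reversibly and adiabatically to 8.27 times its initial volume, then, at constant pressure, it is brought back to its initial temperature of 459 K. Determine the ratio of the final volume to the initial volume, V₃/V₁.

V₃/V₁ ≈ 15.6

Adiabatic step: V₂/V₁ = 8.27; T₂ = T₁·(1/8.27)^(0.3) = 243.5 K.
Isobaric step: V₃/V₂ = T₃/T₂ = 459/243.5.
V₃/V₁ = (V₂/V₁)(V₃/V₂) = 8.27 × (459/243.5) = 15.59.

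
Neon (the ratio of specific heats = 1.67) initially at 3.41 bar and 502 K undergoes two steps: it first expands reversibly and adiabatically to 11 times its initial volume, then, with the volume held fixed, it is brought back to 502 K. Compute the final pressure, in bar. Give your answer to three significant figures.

P₃ ≈ 0.310 bar

Adiabatic step (PV^γ = const): P₂ = 3.41×(1/11)^(1.67) = 0.06218 bar; T₂ = 502×(1/11)^(0.67) = 100.7 K.
Isochoric: P₃ = P₂(T₃/T₂) = 0.06218 × (502/100.7) = 0.31 bar.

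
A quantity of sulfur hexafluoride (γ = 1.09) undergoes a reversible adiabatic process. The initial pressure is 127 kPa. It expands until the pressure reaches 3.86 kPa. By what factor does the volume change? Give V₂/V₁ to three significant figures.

V₂/V₁ ≈ 24.7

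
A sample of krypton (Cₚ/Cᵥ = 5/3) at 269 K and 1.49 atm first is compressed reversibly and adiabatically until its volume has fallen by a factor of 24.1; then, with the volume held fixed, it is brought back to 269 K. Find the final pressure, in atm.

Adiabatic step (PV^γ = const): P₂ = 1.49×24.1^(5/3) = 299.6 atm; T₂ = 269×24.1^(2/3) = 2244 K.
Isochoric: P₃ = P₂(T₃/T₂) = 299.6 × (269/2244) = 35.91 atm.

P₃ ≈ 35.9 atm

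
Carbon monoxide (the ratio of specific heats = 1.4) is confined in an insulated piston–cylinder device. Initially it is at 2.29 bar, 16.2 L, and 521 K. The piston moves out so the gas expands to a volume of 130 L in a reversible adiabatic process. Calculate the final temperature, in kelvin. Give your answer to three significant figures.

T₂ ≈ 226 K

For a reversible adiabat TV^(γ−1) is constant, so T₂ = T₁ (V₁/V₂)^(γ−1).
T₂ = 521 × (16.2/130)^(0.4) = 226.5 K.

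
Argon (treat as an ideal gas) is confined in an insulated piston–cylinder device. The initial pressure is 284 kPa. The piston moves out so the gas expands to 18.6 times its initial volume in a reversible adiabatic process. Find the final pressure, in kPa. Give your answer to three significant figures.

Since PV^γ is constant along a reversible adiabat, P₂ = P₁ (V₁/V₂)^γ.
For a monatomic ideal gas γ = 5/3.
P₂ = 284 × (1/18.6)^(5/3) = 2.175 kPa.

P₂ ≈ 2.18 kPa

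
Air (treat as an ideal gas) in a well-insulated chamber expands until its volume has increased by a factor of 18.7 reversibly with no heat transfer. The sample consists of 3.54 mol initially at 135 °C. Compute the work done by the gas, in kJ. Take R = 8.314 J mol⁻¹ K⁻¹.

W ≈ 20.7 kJ

For a reversible adiabat TV^(γ−1) is constant, so T₂ = T₁ (V₁/V₂)^(γ−1).
γ = 7/5 for a diatomic ideal gas, so γ−1 = 2/5.
T₁ = 135 °C = 408.1 K.
T₂ = 408.1 × (1/18.7)^(2/5) = 126.5 K.
Q = 0, so ΔU = W_on_gas = nCᵥΔT with Cᵥ = R/(γ−1) = 20.79 J/(mol·K).
ΔU = 3.54 × 20.79 × (126.5 − 408.1) = -20720 J.
Work done by the gas = −ΔU = 20720 J.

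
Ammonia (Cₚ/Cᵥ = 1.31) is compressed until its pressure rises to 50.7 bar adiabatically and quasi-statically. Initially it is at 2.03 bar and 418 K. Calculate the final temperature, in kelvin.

T₂ ≈ 895 K

Along an adiabat T P^((1−γ)/γ) is constant, so T₂ = T₁ (P₂/P₁)^((γ−1)/γ).
T₂ = 418 × (50.7/2.03)^(0.237) = 895.1 K.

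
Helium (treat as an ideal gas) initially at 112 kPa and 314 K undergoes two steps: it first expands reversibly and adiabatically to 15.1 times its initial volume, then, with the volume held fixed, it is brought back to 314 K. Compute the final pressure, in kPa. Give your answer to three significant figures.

For a monatomic ideal gas γ = 5/3.
Adiabatic step (PV^γ = const): P₂ = 112×(1/15.1)^(5/3) = 1.214 kPa; T₂ = 314×(1/15.1)^(2/3) = 51.4 K.
Isochoric: P₃ = P₂(T₃/T₂) = 1.214 × (314/51.4) = 7.417 kPa.

P₃ ≈ 7.42 kPa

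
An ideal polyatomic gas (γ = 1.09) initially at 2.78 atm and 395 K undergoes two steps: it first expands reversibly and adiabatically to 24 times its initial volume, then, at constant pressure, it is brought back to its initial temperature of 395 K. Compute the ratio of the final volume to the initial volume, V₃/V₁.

V₃/V₁ ≈ 31.9

Adiabatic step: V₂/V₁ = 24; T₂ = T₁·(1/24)^(0.09) = 296.7 K.
Isobaric step: V₃/V₂ = T₃/T₂ = 395/296.7.
V₃/V₁ = (V₂/V₁)(V₃/V₂) = 24 × (395/296.7) = 31.95.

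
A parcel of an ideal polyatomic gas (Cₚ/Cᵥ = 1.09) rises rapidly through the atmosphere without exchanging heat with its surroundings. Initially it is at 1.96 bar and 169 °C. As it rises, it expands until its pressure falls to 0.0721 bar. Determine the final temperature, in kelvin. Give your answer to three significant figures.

Along an adiabat T P^((1−γ)/γ) is constant, so T₂ = T₁ (P₂/P₁)^((γ−1)/γ).
T₁ = 169 °C = 442.1 K.
T₂ = 442.1 × (0.0721/1.96)^(0.0826) = 336.6 K.

T₂ ≈ 337 K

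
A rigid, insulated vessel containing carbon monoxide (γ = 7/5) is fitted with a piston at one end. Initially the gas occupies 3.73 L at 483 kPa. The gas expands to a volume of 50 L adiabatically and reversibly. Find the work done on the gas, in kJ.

W ≈ -2.91 kJ

P₂ = P₁(V₁/V₂)^γ = 483×(3.73/50)^(7/5) = 12.76 kPa.
For a reversible adiabat, W_by_gas = (P₁V₁ − P₂V₂)/(γ−1).
W_by = (483000×0.00373 − 12760×0.05) / (2/5) = 2909 J.
W_on_gas = −W_by = -2909 J.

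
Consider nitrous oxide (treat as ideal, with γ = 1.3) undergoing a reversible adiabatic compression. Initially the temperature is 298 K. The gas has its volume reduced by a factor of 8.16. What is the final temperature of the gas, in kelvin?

Adiabatic: T₁V₁^(γ−1) = T₂V₂^(γ−1) ⇒ T₂ = T₁ (V₁/V₂)^(γ−1).
T₂ = 298 × 8.16^(0.3) = 559.4 K.

T₂ ≈ 559 K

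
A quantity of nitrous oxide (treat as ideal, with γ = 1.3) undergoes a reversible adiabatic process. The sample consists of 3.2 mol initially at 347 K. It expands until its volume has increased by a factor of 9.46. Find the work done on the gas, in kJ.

W ≈ -15.1 kJ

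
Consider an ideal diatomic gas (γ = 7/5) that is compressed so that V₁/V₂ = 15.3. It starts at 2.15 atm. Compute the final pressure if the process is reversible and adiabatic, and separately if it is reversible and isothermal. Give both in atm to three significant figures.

adiabatic: 98.0 atm; isothermal: 32.9 atm

Isothermal: P₂ = P₁(V₁/V₂) = 2.15×15.3 = 32.9 atm.
Adiabatic: P₂ = P₁(V₁/V₂)^γ = 2.15×15.3^(7/5) = 97.95 atm.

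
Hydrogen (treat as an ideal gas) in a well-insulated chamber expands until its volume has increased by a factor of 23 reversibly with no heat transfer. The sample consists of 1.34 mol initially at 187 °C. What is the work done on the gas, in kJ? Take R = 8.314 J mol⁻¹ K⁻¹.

W ≈ -9.16 kJ

For a reversible adiabat TV^(γ−1) is constant, so T₂ = T₁ (V₁/V₂)^(γ−1).
γ = 7/5 for a diatomic ideal gas, so γ−1 = 2/5.
T₁ = 187 °C = 460.1 K.
T₂ = 460.1 × (1/23)^(2/5) = 131.3 K.
Q = 0, so ΔU = W_on_gas = nCᵥΔT with Cᵥ = R/(γ−1) = 20.79 J/(mol·K).
ΔU = 1.34 × 20.79 × (131.3 − 460.1) = -9160 J.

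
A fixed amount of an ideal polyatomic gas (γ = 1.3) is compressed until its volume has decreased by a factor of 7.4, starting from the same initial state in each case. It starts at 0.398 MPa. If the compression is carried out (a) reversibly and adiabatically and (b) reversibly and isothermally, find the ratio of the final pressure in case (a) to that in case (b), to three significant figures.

P_adiabatic / P_isothermal ≈ 1.82

Isothermal: P_b = P₁(V₁/V₂) = 0.398×7.4.
Adiabatic: P_a = P₁(V₁/V₂)^γ = 0.398×7.4^(1.3).
P_a/P_b = (V₁/V₂)^(γ−1) = 7.4^(0.3) = 1.823.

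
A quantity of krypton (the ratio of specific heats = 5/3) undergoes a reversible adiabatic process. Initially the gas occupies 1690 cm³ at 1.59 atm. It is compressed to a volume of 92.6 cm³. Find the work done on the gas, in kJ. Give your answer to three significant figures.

P₂ = P₁(V₁/V₂)^γ = 1.59×(1690/92.6)^(5/3) = 201.2 atm.
For a reversible adiabat, W_by_gas = (P₁V₁ − P₂V₂)/(γ−1).
W_by = (161100×0.00169 − 2.038×10^7×9.26×10^-5) / (2/3) = -2423 J.
W_on_gas = −W_by = 2423 J.

W ≈ 2.42 kJ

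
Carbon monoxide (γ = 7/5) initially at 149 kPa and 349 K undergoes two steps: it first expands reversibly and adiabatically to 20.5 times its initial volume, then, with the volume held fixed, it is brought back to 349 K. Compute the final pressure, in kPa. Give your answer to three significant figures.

P₃ ≈ 7.27 kPa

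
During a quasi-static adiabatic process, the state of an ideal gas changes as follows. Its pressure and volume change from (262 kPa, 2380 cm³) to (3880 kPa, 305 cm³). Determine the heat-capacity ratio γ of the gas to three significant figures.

γ ≈ 1.31

PV^γ = const ⇒ γ = ln(P₂/P₁) / ln(V₁/V₂).
γ = ln(3880/262) / ln(2380/305) = 1.312.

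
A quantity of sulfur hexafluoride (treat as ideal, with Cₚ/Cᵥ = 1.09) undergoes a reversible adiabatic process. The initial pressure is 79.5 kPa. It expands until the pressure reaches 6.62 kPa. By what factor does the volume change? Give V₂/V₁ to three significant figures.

From PV^γ = const, V₂/V₁ = (P₁/P₂)^(1/γ).
V₂/V₁ = (79.5/6.62)^(0.917) = 9.781.

V₂/V₁ ≈ 9.78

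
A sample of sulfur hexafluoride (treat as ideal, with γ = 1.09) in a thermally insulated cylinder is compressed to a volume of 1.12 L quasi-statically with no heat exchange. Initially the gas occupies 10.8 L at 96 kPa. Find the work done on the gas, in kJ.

W ≈ 2.61 kJ

P₂ = P₁(V₁/V₂)^γ = 96×(10.8/1.12)^(1.09) = 1135 kPa.
For a reversible adiabat, W_by_gas = (P₁V₁ − P₂V₂)/(γ−1).
W_by = (96000×0.0108 − 1.135×10^6×0.00112) / (0.09) = -2606 J.
W_on_gas = −W_by = 2606 J.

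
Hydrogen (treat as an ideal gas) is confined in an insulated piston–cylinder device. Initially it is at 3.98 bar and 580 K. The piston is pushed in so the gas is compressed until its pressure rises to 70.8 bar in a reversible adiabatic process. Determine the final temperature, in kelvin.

Adiabatic: T₂/T₁ = (P₂/P₁)^((γ−1)/γ).
For a diatomic ideal gas γ = 7/5, so (γ−1)/γ = 2/7.
T₂ = 580 × (70.8/3.98)^(2/7) = 1320 K.

T₂ ≈ 1320 K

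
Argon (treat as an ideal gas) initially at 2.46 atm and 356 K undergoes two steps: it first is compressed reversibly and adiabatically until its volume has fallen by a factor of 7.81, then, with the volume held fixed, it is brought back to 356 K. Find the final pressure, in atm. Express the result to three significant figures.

For a monatomic ideal gas γ = 5/3.
Adiabatic step (PV^γ = const): P₂ = 2.46×7.81^(5/3) = 75.63 atm; T₂ = 356×7.81^(2/3) = 1401 K.
Isochoric: P₃ = P₂(T₃/T₂) = 75.63 × (356/1401) = 19.21 atm.

P₃ ≈ 19.2 atm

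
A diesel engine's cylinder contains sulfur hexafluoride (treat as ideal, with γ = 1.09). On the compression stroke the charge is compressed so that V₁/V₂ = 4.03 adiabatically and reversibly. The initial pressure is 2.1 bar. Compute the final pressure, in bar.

Adiabatic: P₁V₁^γ = P₂V₂^γ ⇒ P₂ = P₁ (V₁/V₂)^γ.
P₂ = 2.1 × 4.03^(1.09) = 9.594 bar.

P₂ ≈ 9.59 bar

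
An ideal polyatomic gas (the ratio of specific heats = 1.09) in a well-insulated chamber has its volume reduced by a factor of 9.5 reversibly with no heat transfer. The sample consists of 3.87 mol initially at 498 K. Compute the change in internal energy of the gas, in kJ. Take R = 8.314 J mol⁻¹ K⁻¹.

For a reversible adiabat TV^(γ−1) is constant, so T₂ = T₁ (V₁/V₂)^(γ−1).
T₂ = 498 × 9.5^(0.09) = 609.9 K.
Q = 0, so ΔU = W_on_gas = nCᵥΔT with Cᵥ = R/(γ−1) = 92.38 J/(mol·K).
ΔU = 3.87 × 92.38 × (609.9 − 498) = 39990 J.

ΔU ≈ 40.0 kJ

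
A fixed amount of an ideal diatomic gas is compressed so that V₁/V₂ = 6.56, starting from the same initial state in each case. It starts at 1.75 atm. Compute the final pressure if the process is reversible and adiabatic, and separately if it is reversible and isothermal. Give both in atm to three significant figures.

For a diatomic ideal gas γ = 7/5.
Isothermal: P₂ = P₁(V₁/V₂) = 1.75×6.56 = 11.48 atm.
Adiabatic: P₂ = P₁(V₁/V₂)^γ = 1.75×6.56^(7/5) = 24.36 atm.

adiabatic: 24.4 atm; isothermal: 11.5 atm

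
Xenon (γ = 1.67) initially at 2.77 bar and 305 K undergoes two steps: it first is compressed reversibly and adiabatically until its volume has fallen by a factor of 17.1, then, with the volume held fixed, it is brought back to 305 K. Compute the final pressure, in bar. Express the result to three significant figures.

P₃ ≈ 47.4 bar

Adiabatic step (PV^γ = const): P₂ = 2.77×17.1^(1.67) = 317.4 bar; T₂ = 305×17.1^(0.67) = 2044 K.
Isochoric: P₃ = P₂(T₃/T₂) = 317.4 × (305/2044) = 47.37 bar.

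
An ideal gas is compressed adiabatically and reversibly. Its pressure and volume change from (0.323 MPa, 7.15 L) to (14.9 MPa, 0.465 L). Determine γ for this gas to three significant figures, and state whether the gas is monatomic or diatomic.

PV^γ = const ⇒ γ = ln(P₂/P₁) / ln(V₁/V₂).
γ = ln(14.9/0.323) / ln(7.15/0.465) = 1.402.
γ ≈ 1.40 is close to 7/5, so the gas is diatomic.

γ ≈ 1.40; diatomic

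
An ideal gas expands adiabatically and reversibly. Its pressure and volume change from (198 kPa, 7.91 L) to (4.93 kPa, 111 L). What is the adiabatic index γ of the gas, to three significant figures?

PV^γ = const ⇒ γ = ln(P₂/P₁) / ln(V₁/V₂).
γ = ln(4.93/198) / ln(7.91/111) = 1.398.

γ ≈ 1.40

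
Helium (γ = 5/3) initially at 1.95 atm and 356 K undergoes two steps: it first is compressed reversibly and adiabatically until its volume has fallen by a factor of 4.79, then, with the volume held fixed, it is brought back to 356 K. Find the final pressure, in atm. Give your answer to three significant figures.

P₃ ≈ 9.34 atm

Adiabatic step (PV^γ = const): P₂ = 1.95×4.79^(5/3) = 26.54 atm; T₂ = 356×4.79^(2/3) = 1012 K.
Isochoric: P₃ = P₂(T₃/T₂) = 26.54 × (356/1012) = 9.341 atm.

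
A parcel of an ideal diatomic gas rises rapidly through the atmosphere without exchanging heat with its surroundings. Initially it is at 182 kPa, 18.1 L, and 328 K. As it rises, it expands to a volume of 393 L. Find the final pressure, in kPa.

Since PV^γ is constant along a reversible adiabat, P₂ = P₁ (V₁/V₂)^γ.
γ = 7/5 for a diatomic ideal gas.
P₂ = 182 × (18.1/393)^(7/5) = 2.447 kPa.

P₂ ≈ 2.45 kPa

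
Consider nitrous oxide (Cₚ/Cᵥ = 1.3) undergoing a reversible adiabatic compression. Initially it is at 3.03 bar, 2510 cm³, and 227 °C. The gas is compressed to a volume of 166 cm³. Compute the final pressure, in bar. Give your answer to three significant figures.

Adiabatic: P₁V₁^γ = P₂V₂^γ ⇒ P₂ = P₁ (V₁/V₂)^γ.
P₂ = 3.03 × (2510/166)^(1.3) = 103.5 bar.

P₂ ≈ 103 bar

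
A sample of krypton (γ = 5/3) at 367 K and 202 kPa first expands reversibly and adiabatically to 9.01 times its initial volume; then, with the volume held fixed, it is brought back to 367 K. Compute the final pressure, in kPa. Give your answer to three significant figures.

P₃ ≈ 22.4 kPa

Adiabatic step (PV^γ = const): P₂ = 202×(1/9.01)^(5/3) = 5.178 kPa; T₂ = 367×(1/9.01)^(2/3) = 84.76 K.
Isochoric: P₃ = P₂(T₃/T₂) = 5.178 × (367/84.76) = 22.42 kPa.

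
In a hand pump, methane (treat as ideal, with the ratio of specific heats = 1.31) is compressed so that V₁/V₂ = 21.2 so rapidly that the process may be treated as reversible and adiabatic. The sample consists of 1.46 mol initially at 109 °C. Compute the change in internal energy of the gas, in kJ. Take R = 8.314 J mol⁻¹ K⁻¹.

For a reversible adiabat TV^(γ−1) is constant, so T₂ = T₁ (V₁/V₂)^(γ−1).
T₁ = 109 °C = 382.1 K.
T₂ = 382.1 × 21.2^(0.31) = 984.9 K.
Q = 0, so ΔU = W_on_gas = nCᵥΔT with Cᵥ = R/(γ−1) = 26.82 J/(mol·K).
ΔU = 1.46 × 26.82 × (984.9 − 382.1) = 23600 J.

ΔU ≈ 23.6 kJ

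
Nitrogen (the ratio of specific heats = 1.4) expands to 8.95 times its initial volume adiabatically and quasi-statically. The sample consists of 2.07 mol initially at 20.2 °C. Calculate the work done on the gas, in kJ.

W ≈ -7.37 kJ

For a reversible adiabat TV^(γ−1) is constant, so T₂ = T₁ (V₁/V₂)^(γ−1).
T₁ = 20.2 °C = 293.3 K.
T₂ = 293.3 × (1/8.95)^(0.4) = 122.1 K.
Q = 0, so ΔU = W_on_gas = nCᵥΔT with Cᵥ = R/(γ−1) = 20.79 J/(mol·K).
ΔU = 2.07 × 20.79 × (122.1 − 293.3) = -7369 J.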